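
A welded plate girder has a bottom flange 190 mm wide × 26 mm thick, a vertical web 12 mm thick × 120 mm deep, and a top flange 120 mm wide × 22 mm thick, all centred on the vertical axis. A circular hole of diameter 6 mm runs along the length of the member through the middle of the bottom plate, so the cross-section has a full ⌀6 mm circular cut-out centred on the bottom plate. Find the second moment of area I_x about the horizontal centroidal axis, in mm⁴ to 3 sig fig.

Split into non-overlapping primitives; take the origin at the lower-left of the bounding box.
Bottom plate: 190 × 26, A = 4 940 mm², y = 13 mm, Ī = 278 287 mm⁴.
Web plate: 12 × 120, A = 1 440 mm², y = 86 mm, Ī = 1 728 000 mm⁴.
Top plate: 120 × 22, A = 2 640 mm², y = 157 mm, Ī = 106 480 mm⁴.
Hole (subtracted): ⌀6, A = 28.274 mm², y = 13 mm, Ī = 63.617 mm⁴.
Centroid: ȳ = ΣA·y / ΣA = 66.97 mm.
Transfer each piece to the horizontal centroidal axis using Ī + A·d² with d = y − 66.97:
  bottom plate: d = -53.97 mm → contributes +14 667 122 mm⁴
  web plate: d = 19.03 mm → contributes +2 249 504 mm⁴
  top plate: d = 90.03 mm → contributes +21 504 920 mm⁴
  hole: d = -53.97 mm → contributes −82 419 mm⁴
Total I = 38 339 127 mm⁴.

I_x ≈ 3.83 × 10⁷ mm⁴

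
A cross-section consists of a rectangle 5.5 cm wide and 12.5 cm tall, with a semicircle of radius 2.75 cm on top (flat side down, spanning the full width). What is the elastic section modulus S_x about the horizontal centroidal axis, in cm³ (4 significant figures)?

S_x ≈ 184.5 cm³

Split into non-overlapping primitives; take the origin at the lower-left of the bounding box.
Rectangular body: 5.5 × 12.5, A = 68.75 cm², y = 6.25 cm, Ī = 895.182 cm⁴.
Semicircular cap: semicircle r = 2.75, A = 11.8791 cm², y = 13.6671 cm, Ī = 6.27715 cm⁴.
Centroid: ȳ = ΣA·y / ΣA = 7.34277 cm.
Transfer each piece to the horizontal centroidal axis using Ī + A·d² with d = y − 7.34277:
  rectangular body: d = -1.09277 cm → contributes +977.28 cm⁴
  semicircular cap: d = 6.32436 cm → contributes +481.414 cm⁴
Total I = 1458.69 cm⁴.
Extreme fibre distance c = 7.90723 cm; S = I/c = 184.476 cm³.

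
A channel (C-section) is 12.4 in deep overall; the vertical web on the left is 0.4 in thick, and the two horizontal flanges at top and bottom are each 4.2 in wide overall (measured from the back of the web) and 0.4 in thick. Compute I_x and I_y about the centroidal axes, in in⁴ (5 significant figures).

I_x ≈ 173.03 in⁴, I_y ≈ 12.036 in⁴

Decompose the section into non-overlapping parts with the origin at the bottom-left of its bounding rectangle.
Web: 0.4 × 12.4, A = 4.96 in², y = 6.2 in, Ī = 63.55413 in⁴.
Top flange (beyond web): 3.8 × 0.4, A = 1.52 in², y = 12.2 in, Ī = 0.02026667 in⁴.
Bottom flange (beyond web): 3.8 × 0.4, A = 1.52 in², y = 0.2 in, Ī = 0.02026667 in⁴.
By symmetry the centroid is at mid-height, ȳ = 6.2 in.
Transfer each piece to the centroidal x-axis using Ī + A·d² with d = y − 6.2:
  web: d = 0 in → contributes +63.55413 in⁴
  top flange (beyond web): d = 6 in → contributes +54.74027 in⁴
  bottom flange (beyond web): d = -6 in → contributes +54.74027 in⁴
Total I = 173.0347 in⁴.
For the y-axis: x̄ = 0.998 in.
Repeating about the centroidal y-axis gives I_y = 12.03623 in⁴.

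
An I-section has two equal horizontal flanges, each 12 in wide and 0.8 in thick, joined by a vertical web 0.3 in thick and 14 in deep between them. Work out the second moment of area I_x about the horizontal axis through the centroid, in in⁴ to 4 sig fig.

Decompose the section into non-overlapping parts with the origin at the bottom-left of its bounding rectangle.
Bottom flange: 12 × 0.8, A = 9.6 in², y = 0.4 in, Ī = 0.512 in⁴.
Web: 0.3 × 14, A = 4.2 in², y = 7.8 in, Ī = 68.6 in⁴.
Top flange: 12 × 0.8, A = 9.6 in², y = 15.2 in, Ī = 0.512 in⁴.
By symmetry the centroid is at mid-height, ȳ = 7.8 in.
Transfer each piece to the horizontal axis through the centroid using Ī + A·d² with d = y − 7.8:
  bottom flange: d = -7.4 in → contributes +526.208 in⁴
  web: d = 0 in → contributes +68.6 in⁴
  top flange: d = 7.4 in → contributes +526.208 in⁴
Total I = 1121.02 in⁴.

I_x ≈ 1121 in⁴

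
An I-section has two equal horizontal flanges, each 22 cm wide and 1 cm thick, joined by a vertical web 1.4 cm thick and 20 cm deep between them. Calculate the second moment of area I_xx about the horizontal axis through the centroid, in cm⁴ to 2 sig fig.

Split into non-overlapping primitives; take the origin at the lower-left of the bounding box.
Bottom flange: 22 × 1, A = 22 cm², y = 0.5 cm, Ī = 1.833 cm⁴.
Web: 1.4 × 20, A = 28 cm², y = 11 cm, Ī = 933.3 cm⁴.
Top flange: 22 × 1, A = 22 cm², y = 21.5 cm, Ī = 1.833 cm⁴.
By symmetry the centroid is at mid-height, ȳ = 11 cm.
Transfer each piece to the horizontal axis through the centroid using Ī + A·d² with d = y − 11:
  bottom flange: d = -10.5 cm → contributes +2 427 cm⁴
  web: d = 0 cm → contributes +933.3 cm⁴
  top flange: d = 10.5 cm → contributes +2 427 cm⁴
Total I = 5 788 cm⁴.

I_xx ≈ 5800 cm⁴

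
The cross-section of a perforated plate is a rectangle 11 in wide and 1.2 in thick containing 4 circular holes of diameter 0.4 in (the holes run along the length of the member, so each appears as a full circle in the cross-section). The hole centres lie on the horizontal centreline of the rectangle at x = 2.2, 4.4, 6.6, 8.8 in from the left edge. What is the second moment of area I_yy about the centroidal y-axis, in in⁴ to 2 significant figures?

I_yy ≈ 130 in⁴

Treat the section as a set of non-overlapping primitives; coordinates are from the bounding-box lower-left.
Plate: 11 × 1.2, A = 13.2 in², x = 5.5 in, Ī = 133.1 in⁴.
Hole 1 (subtracted): ⌀0.4, A = 0.1257 in², x = 2.2 in, Ī = 0.001257 in⁴.
Hole 2 (subtracted): ⌀0.4, A = 0.1257 in², x = 4.4 in, Ī = 0.001257 in⁴.
Hole 3 (subtracted): ⌀0.4, A = 0.1257 in², x = 6.6 in, Ī = 0.001257 in⁴.
Hole 4 (subtracted): ⌀0.4, A = 0.1257 in², x = 8.8 in, Ī = 0.001257 in⁴.
By symmetry the centroid is at mid-width, x̄ = 5.5 in.
Transfer each piece to the centroidal y-axis using Ī + A·d² with d = x − 5.5:
  plate: d = 0 in → contributes +133.1 in⁴
  hole 1: d = -3.3 in → contributes −1.37 in⁴
  hole 2: d = -1.1 in → contributes −0.1533 in⁴
  hole 3: d = 1.1 in → contributes −0.1533 in⁴
  hole 4: d = 3.3 in → contributes −1.37 in⁴
Total I = 130.1 in⁴.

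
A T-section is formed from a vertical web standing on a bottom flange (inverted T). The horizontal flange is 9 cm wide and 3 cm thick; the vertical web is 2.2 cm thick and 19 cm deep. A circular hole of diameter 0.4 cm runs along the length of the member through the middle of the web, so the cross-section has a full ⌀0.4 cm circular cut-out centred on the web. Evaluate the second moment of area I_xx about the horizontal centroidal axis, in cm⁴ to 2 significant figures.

Split into non-overlapping primitives; take the origin at the lower-left of the bounding box.
Flange: 9 × 3, A = 27 cm², y = 1.5 cm, Ī = 20.25 cm⁴.
Web: 2.2 × 19, A = 41.8 cm², y = 12.5 cm, Ī = 1 257 cm⁴.
Hole (subtracted): ⌀0.4, A = 0.1257 cm², y = 12.5 cm, Ī = 0.001257 cm⁴.
Centroid: ȳ = ΣA·y / ΣA = 8.175 cm.
Transfer each piece to the horizontal centroidal axis using Ī + A·d² with d = y − 8.175:
  flange: d = -6.675 cm → contributes +1 223 cm⁴
  web: d = 4.325 cm → contributes +2 039 cm⁴
  hole: d = 4.325 cm → contributes −2.352 cm⁴
Total I = 3 260 cm⁴.

I_xx ≈ 3300 cm⁴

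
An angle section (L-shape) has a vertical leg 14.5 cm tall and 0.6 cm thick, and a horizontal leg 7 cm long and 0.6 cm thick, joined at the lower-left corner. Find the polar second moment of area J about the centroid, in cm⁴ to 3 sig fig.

Decompose the section into non-overlapping parts with the origin at the bottom-left of its bounding rectangle.
Vertical leg: 0.6 × 14.5, A = 8.7 cm², y = 7.25 cm, Ī = 152.43 cm⁴.
Horizontal leg (remainder): 6.4 × 0.6, A = 3.84 cm², y = 0.3 cm, Ī = 0.1152 cm⁴.
Centroid: ȳ = ΣA·y / ΣA = 5.1218 cm.
Transfer each piece to the centroidal x-axis using Ī + A·d² with d = y − 5.1218:
  vertical leg: d = 2.1282 cm → contributes +191.84 cm⁴
  horizontal leg (remainder): d = -4.8218 cm → contributes +89.393 cm⁴
Total I = 281.23 cm⁴.
For the y-axis: x̄ = 1.3718 cm.
Repeating about the centroidal y-axis gives I_y = 46.004 cm⁴.
Polar second moment: J = I_x + I_y = 327.23 cm⁴.

J ≈ 327 cm⁴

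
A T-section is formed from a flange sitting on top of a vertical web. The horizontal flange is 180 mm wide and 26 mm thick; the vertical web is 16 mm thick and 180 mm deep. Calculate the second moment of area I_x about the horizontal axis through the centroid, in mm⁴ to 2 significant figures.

I_x ≈ 2.7 × 10⁷ mm⁴

Decompose the section into non-overlapping parts with the origin at the bottom-left of its bounding rectangle.
Flange: 180 × 26, A = 4 680 mm², y = 193 mm, Ī = 263 640 mm⁴.
Web: 16 × 180, A = 2 880 mm², y = 90 mm, Ī = 7 776 000 mm⁴.
Centroid: ȳ = ΣA·y / ΣA = 153.8 mm.
Transfer each piece to the horizontal axis through the centroid using Ī + A·d² with d = y − 153.8:
  flange: d = 39.24 mm → contributes +7 469 100 mm⁴
  web: d = -63.76 mm → contributes +19 484 872 mm⁴
Total I = 26 953 971 mm⁴.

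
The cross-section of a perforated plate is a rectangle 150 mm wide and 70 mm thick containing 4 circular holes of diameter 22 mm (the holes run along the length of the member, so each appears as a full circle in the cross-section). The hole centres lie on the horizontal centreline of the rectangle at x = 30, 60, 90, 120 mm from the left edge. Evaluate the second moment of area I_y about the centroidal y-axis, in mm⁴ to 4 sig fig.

I_y ≈ 1.793 × 10⁷ mm⁴

Split into non-overlapping primitives; take the origin at the lower-left of the bounding box.
Plate: 150 × 70, A = 10 500 mm², x = 75 mm, Ī = 19 687 500 mm⁴.
Hole 1 (subtracted): ⌀22, A = 380.133 mm², x = 30 mm, Ī = 11 499 mm⁴.
Hole 2 (subtracted): ⌀22, A = 380.133 mm², x = 60 mm, Ī = 11 499 mm⁴.
Hole 3 (subtracted): ⌀22, A = 380.133 mm², x = 90 mm, Ī = 11 499 mm⁴.
Hole 4 (subtracted): ⌀22, A = 380.133 mm², x = 120 mm, Ī = 11 499 mm⁴.
By symmetry the centroid is at mid-width, x̄ = 75 mm.
Transfer each piece to the centroidal y-axis using Ī + A·d² with d = x − 75:
  plate: d = 0 mm → contributes +19 687 500 mm⁴
  hole 1: d = -45 mm → contributes −781 268 mm⁴
  hole 2: d = -15 mm → contributes −97028.9 mm⁴
  hole 3: d = 15 mm → contributes −97028.9 mm⁴
  hole 4: d = 45 mm → contributes −781 268 mm⁴
Total I = 17 930 907 mm⁴.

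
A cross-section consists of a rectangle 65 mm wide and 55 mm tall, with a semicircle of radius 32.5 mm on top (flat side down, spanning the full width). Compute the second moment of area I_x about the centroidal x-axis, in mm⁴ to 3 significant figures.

Break the section into simple shapes (no overlaps), measuring from the bottom-left corner of the bounding box.
Rectangular body: 65 × 55, A = 3 575 mm², y = 27.5 mm, Ī = 901 198 mm⁴.
Semicircular cap: semicircle r = 32.5, A = 1659.2 mm², y = 68.793 mm, Ī = 122 452 mm⁴.
Centroid: ȳ = ΣA·y / ΣA = 40.589 mm.
Transfer each piece to the centroidal x-axis using Ī + A·d² with d = y − 40.589:
  rectangular body: d = -13.089 mm → contributes +1 513 715 mm⁴
  semicircular cap: d = 28.204 mm → contributes +1 442 250 mm⁴
Total I = 2 955 965 mm⁴.

I_x ≈ 2.96 × 10⁶ mm⁴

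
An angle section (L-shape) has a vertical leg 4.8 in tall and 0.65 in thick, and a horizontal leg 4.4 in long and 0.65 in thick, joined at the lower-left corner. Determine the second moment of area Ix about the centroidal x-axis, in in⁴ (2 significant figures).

Treat the section as a set of non-overlapping primitives; coordinates are from the bounding-box lower-left.
Vertical leg: 0.65 × 4.8, A = 3.12 in², y = 2.4 in, Ī = 5.99 in⁴.
Horizontal leg (remainder): 3.75 × 0.65, A = 2.438 in², y = 0.325 in, Ī = 0.08582 in⁴.
Centroid: ȳ = ΣA·y / ΣA = 1.49 in.
Transfer each piece to the centroidal x-axis using Ī + A·d² with d = y − 1.49:
  vertical leg: d = 0.9101 in → contributes +8.575 in⁴
  horizontal leg (remainder): d = -1.165 in → contributes +3.394 in⁴
Total I = 11.97 in⁴.

Ix ≈ 12 in⁴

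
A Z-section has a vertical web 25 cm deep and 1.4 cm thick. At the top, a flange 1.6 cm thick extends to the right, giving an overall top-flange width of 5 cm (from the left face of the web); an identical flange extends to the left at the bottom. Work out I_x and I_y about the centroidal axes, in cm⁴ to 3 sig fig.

Split into non-overlapping primitives; take the origin at the lower-left of the bounding box.
Web: 1.4 × 25, A = 35 cm², y = 12.5 cm, Ī = 1822.9 cm⁴.
Top flange (beyond web): 3.6 × 1.6, A = 5.76 cm², y = 24.2 cm, Ī = 1.2288 cm⁴.
Bottom flange (beyond web): 3.6 × 1.6, A = 5.76 cm², y = 0.8 cm, Ī = 1.2288 cm⁴.
Centroid: ȳ = ΣA·y / ΣA = 12.5 cm.
Transfer each piece to the centroidal x-axis using Ī + A·d² with d = y − 12.5:
  web: d = 0 cm → contributes +1822.9 cm⁴
  top flange (beyond web): d = 11.7 cm → contributes +789.72 cm⁴
  bottom flange (beyond web): d = -11.7 cm → contributes +789.72 cm⁴
Total I = 3402.3 cm⁴.
For the y-axis: x̄ = 4.3 cm.
Repeating about the centroidal y-axis gives I_y = 90.158 cm⁴.

I_x ≈ 3400 cm⁴, I_y ≈ 90.2 cm⁴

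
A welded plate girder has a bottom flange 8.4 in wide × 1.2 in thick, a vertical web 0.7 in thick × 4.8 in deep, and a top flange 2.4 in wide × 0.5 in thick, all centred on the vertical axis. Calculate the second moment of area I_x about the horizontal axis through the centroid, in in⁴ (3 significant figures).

I_x ≈ 56.8 in⁴

Split into non-overlapping primitives; take the origin at the lower-left of the bounding box.
Bottom plate: 8.4 × 1.2, A = 10.08 in², y = 0.6 in, Ī = 1.2096 in⁴.
Web plate: 0.7 × 4.8, A = 3.36 in², y = 3.6 in, Ī = 6.4512 in⁴.
Top plate: 2.4 × 0.5, A = 1.2 in², y = 6.25 in, Ī = 0.025 in⁴.
Centroid: ȳ = ΣA·y / ΣA = 1.7516 in.
Transfer each piece to the horizontal axis through the centroid using Ī + A·d² with d = y − 1.7516:
  bottom plate: d = -1.1516 in → contributes +14.578 in⁴
  web plate: d = 1.8484 in → contributes +17.93 in⁴
  top plate: d = 4.4984 in → contributes +24.307 in⁴
Total I = 56.816 in⁴.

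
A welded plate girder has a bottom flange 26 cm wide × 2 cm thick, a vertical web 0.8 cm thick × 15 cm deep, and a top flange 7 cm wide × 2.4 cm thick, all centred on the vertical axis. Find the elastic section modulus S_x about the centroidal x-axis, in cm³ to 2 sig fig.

Decompose the section into non-overlapping parts with the origin at the bottom-left of its bounding rectangle.
Bottom plate: 26 × 2, A = 52 cm², y = 1 cm, Ī = 17.33 cm⁴.
Web plate: 0.8 × 15, A = 12 cm², y = 9.5 cm, Ī = 225 cm⁴.
Top plate: 7 × 2.4, A = 16.8 cm², y = 18.2 cm, Ī = 8.064 cm⁴.
Centroid: ȳ = ΣA·y / ΣA = 5.839 cm.
Transfer each piece to the centroidal x-axis using Ī + A·d² with d = y − 5.839:
  bottom plate: d = -4.839 cm → contributes +1 235 cm⁴
  web plate: d = 3.661 cm → contributes +385.9 cm⁴
  top plate: d = 12.36 cm → contributes +2 575 cm⁴
Total I = 4 196 cm⁴.
Extreme fibre distance c = 13.56 cm; S = I/c = 309.4 cm³.

S_x ≈ 310 cm³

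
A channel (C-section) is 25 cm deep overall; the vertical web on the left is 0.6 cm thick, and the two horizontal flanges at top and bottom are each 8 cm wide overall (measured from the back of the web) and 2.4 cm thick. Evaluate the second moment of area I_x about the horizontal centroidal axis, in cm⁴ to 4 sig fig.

I_x ≈ 5334 cm⁴

Treat the section as a set of non-overlapping primitives; coordinates are from the bounding-box lower-left.
Web: 0.6 × 25, A = 15 cm², y = 12.5 cm, Ī = 781.25 cm⁴.
Top flange (beyond web): 7.4 × 2.4, A = 17.76 cm², y = 23.8 cm, Ī = 8.5248 cm⁴.
Bottom flange (beyond web): 7.4 × 2.4, A = 17.76 cm², y = 1.2 cm, Ī = 8.5248 cm⁴.
By symmetry the centroid is at mid-height, ȳ = 12.5 cm.
Transfer each piece to the horizontal centroidal axis using Ī + A·d² with d = y − 12.5:
  web: d = 0 cm → contributes +781.25 cm⁴
  top flange (beyond web): d = 11.3 cm → contributes +2276.3 cm⁴
  bottom flange (beyond web): d = -11.3 cm → contributes +2276.3 cm⁴
Total I = 5333.85 cm⁴.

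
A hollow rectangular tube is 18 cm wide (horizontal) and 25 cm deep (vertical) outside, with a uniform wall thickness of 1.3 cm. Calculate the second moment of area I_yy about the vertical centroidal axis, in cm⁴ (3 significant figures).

I_yy ≈ 5330 cm⁴

Break the section into simple shapes (no overlaps), measuring from the bottom-left corner of the bounding box.
Outer rectangle: 18 × 25, A = 450 cm², x = 9 cm, Ī = 12 150 cm⁴.
Inner void (subtracted): 15.4 × 22.4, A = 344.96 cm², x = 9 cm, Ī = 6817.6 cm⁴.
By symmetry the centroid is at mid-width, x̄ = 9 cm.
All pieces are centred on the vertical centroidal axis, so I = ΣĪ (holes subtracted) = 5332.4 cm⁴.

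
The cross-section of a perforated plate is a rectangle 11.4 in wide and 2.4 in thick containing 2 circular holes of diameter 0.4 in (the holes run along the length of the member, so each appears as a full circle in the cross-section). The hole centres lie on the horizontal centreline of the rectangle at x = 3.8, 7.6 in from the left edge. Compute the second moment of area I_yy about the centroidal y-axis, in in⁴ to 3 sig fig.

I_yy ≈ 295 in⁴

Break the section into simple shapes (no overlaps), measuring from the bottom-left corner of the bounding box.
Plate: 11.4 × 2.4, A = 27.36 in², x = 5.7 in, Ī = 296.31 in⁴.
Hole 1 (subtracted): ⌀0.4, A = 0.12566 in², x = 3.8 in, Ī = 0.0012566 in⁴.
Hole 2 (subtracted): ⌀0.4, A = 0.12566 in², x = 7.6 in, Ī = 0.0012566 in⁴.
By symmetry the centroid is at mid-width, x̄ = 5.7 in.
Transfer each piece to the centroidal y-axis using Ī + A·d² with d = x − 5.7:
  plate: d = 0 in → contributes +296.31 in⁴
  hole 1: d = -1.9 in → contributes −0.4549 in⁴
  hole 2: d = 1.9 in → contributes −0.4549 in⁴
Total I = 295.4 in⁴.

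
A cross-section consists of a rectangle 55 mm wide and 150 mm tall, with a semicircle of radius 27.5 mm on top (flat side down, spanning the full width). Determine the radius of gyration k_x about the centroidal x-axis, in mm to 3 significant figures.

Decompose the section into non-overlapping parts with the origin at the bottom-left of its bounding rectangle.
Rectangular body: 55 × 150, A = 8 250 mm², y = 75 mm, Ī = 15 468 750 mm⁴.
Semicircular cap: semicircle r = 27.5, A = 1187.9 mm², y = 161.67 mm, Ī = 62 772 mm⁴.
Centroid: ȳ = ΣA·y / ΣA = 85.909 mm.
Transfer each piece to the centroidal x-axis using Ī + A·d² with d = y − 85.909:
  rectangular body: d = -10.909 mm → contributes +16 450 551 mm⁴
  semicircular cap: d = 75.762 mm → contributes +6 881 326 mm⁴
Total I = 23 331 877 mm⁴.
Radius of gyration: k = √(I/A) = √(23 331 877 / 9437.9) = 49.721 mm.

k_x ≈ 49.7 mm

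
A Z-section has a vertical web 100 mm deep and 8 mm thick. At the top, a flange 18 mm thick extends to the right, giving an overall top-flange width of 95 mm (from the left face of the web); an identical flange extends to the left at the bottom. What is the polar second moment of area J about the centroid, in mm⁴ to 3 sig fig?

Split into non-overlapping primitives; take the origin at the lower-left of the bounding box.
Web: 8 × 100, A = 800 mm², y = 50 mm, Ī = 666 667 mm⁴.
Top flange (beyond web): 87 × 18, A = 1 566 mm², y = 91 mm, Ī = 42 282 mm⁴.
Bottom flange (beyond web): 87 × 18, A = 1 566 mm², y = 9 mm, Ī = 42 282 mm⁴.
Centroid: ȳ = ΣA·y / ΣA = 50 mm.
Transfer each piece to the centroidal x-axis using Ī + A·d² with d = y − 50:
  web: d = 0 mm → contributes +666 667 mm⁴
  top flange (beyond web): d = 41 mm → contributes +2 674 728 mm⁴
  bottom flange (beyond web): d = -41 mm → contributes +2 674 728 mm⁴
Total I = 6 016 123 mm⁴.
For the y-axis: x̄ = 91 mm.
Repeating about the centroidal y-axis gives I_y = 9 046 351 mm⁴.
Polar second moment: J = I_x + I_y = 15 062 473 mm⁴.

J ≈ 1.51 × 10⁷ mm⁴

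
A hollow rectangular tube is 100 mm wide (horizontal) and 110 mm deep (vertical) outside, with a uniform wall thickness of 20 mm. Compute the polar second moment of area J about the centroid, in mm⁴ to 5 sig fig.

Decompose the section into non-overlapping parts with the origin at the bottom-left of its bounding rectangle.
Outer rectangle: 100 × 110, A = 11 000 mm², y = 55 mm, Ī = 11 091 667 mm⁴.
Inner void (subtracted): 60 × 70, A = 4 200 mm², y = 55 mm, Ī = 1 715 000 mm⁴.
By symmetry the centroid is at mid-height, ȳ = 55 mm.
All pieces are centred on the centroidal x-axis, so I = ΣĪ (holes subtracted) = 9 376 667 mm⁴.
Repeating about the centroidal y-axis gives I_y = 7 906 667 mm⁴.
Polar second moment: J = I_x + I_y = 17 283 333 mm⁴.

J ≈ 1.7283 × 10⁷ mm⁴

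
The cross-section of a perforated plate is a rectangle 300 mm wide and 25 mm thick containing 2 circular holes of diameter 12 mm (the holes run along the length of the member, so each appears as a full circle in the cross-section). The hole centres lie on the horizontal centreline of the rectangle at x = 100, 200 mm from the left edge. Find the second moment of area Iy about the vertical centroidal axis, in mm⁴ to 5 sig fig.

Iy ≈ 5.5682 × 10⁷ mm⁴

Split into non-overlapping primitives; take the origin at the lower-left of the bounding box.
Plate: 300 × 25, A = 7 500 mm², x = 150 mm, Ī = 56 250 000 mm⁴.
Hole 1 (subtracted): ⌀12, A = 113.0973 mm², x = 100 mm, Ī = 1017.876 mm⁴.
Hole 2 (subtracted): ⌀12, A = 113.0973 mm², x = 200 mm, Ī = 1017.876 mm⁴.
By symmetry the centroid is at mid-width, x̄ = 150 mm.
Transfer each piece to the vertical centroidal axis using Ī + A·d² with d = x − 150:
  plate: d = 0 mm → contributes +56 250 000 mm⁴
  hole 1: d = -50 mm → contributes −283761.2 mm⁴
  hole 2: d = 50 mm → contributes −283761.2 mm⁴
Total I = 55 682 478 mm⁴.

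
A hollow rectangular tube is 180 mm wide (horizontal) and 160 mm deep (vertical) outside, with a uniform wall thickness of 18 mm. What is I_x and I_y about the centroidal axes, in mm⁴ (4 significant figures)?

Decompose the section into non-overlapping parts with the origin at the bottom-left of its bounding rectangle.
Outer rectangle: 180 × 160, A = 28 800 mm², y = 80 mm, Ī = 61 440 000 mm⁴.
Inner void (subtracted): 144 × 124, A = 17 856 mm², y = 80 mm, Ī = 22 879 488 mm⁴.
By symmetry the centroid is at mid-height, ȳ = 80 mm.
All pieces are centred on the centroidal x-axis, so I = ΣĪ (holes subtracted) = 38 560 512 mm⁴.
Repeating about the centroidal y-axis gives I_y = 46 904 832 mm⁴.

I_x ≈ 3.856 × 10⁷ mm⁴, I_y ≈ 4.690 × 10⁷ mm⁴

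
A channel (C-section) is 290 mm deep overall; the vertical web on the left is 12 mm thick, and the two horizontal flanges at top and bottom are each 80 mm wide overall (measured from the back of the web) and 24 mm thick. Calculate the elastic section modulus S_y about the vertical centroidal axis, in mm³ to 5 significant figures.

S_y ≈ 7.3102 × 10⁴ mm³

Split into non-overlapping primitives; take the origin at the lower-left of the bounding box.
Web: 12 × 290, A = 3 480 mm², x = 6 mm, Ī = 41 760 mm⁴.
Top flange (beyond web): 68 × 24, A = 1 632 mm², x = 46 mm, Ī = 628 864 mm⁴.
Bottom flange (beyond web): 68 × 24, A = 1 632 mm², x = 46 mm, Ī = 628 864 mm⁴.
Centroid: x̄ = ΣA·x / ΣA = 25.35943 mm.
Transfer each piece to the vertical centroidal axis using Ī + A·d² with d = x − 25.35943:
  web: d = -19.35943 mm → contributes +1 346 021 mm⁴
  top flange (beyond web): d = 20.64057 mm → contributes +1 324 150 mm⁴
  bottom flange (beyond web): d = 20.64057 mm → contributes +1 324 150 mm⁴
Total I = 3 994 321 mm⁴.
Extreme fibre distance c = 54.64057 mm; S = I/c = 73101.74 mm³.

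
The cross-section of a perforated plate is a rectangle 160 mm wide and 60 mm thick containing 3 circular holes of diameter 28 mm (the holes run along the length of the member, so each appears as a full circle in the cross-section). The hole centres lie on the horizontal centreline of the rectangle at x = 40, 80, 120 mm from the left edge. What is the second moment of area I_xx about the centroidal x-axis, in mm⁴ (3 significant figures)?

Treat the section as a set of non-overlapping primitives; coordinates are from the bounding-box lower-left.
Plate: 160 × 60, A = 9 600 mm², y = 30 mm, Ī = 2 880 000 mm⁴.
Hole 1 (subtracted): ⌀28, A = 615.75 mm², y = 30 mm, Ī = 30 172 mm⁴.
Hole 2 (subtracted): ⌀28, A = 615.75 mm², y = 30 mm, Ī = 30 172 mm⁴.
Hole 3 (subtracted): ⌀28, A = 615.75 mm², y = 30 mm, Ī = 30 172 mm⁴.
By symmetry the centroid is at mid-height, ȳ = 30 mm.
All pieces are centred on the centroidal x-axis, so I = ΣĪ (holes subtracted) = 2 789 484 mm⁴.

I_xx ≈ 2.79 × 10⁶ mm⁴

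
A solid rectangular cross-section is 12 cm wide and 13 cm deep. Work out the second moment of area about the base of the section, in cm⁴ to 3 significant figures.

I_base ≈ 8790 cm⁴

The section: 12 × 13, A = 156 cm², y = 6.5 cm, Ī = 2 197 cm⁴.
Transfer it to the base of the section using Ī + A·d² with d = y − 0:
  the section: d = 6.5 cm → contributes +8 788 cm⁴
Total I = 8 788 cm⁴.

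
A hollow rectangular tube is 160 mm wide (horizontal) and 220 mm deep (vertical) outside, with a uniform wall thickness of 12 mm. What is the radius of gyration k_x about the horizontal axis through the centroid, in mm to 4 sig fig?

Break the section into simple shapes (no overlaps), measuring from the bottom-left corner of the bounding box.
Outer rectangle: 160 × 220, A = 35 200 mm², y = 110 mm, Ī = 141 973 333 mm⁴.
Inner void (subtracted): 136 × 196, A = 26 656 mm², y = 110 mm, Ī = 85 334 741 mm⁴.
By symmetry the centroid is at mid-height, ȳ = 110 mm.
All pieces are centred on the horizontal axis through the centroid, so I = ΣĪ (holes subtracted) = 56 638 592 mm⁴.
Radius of gyration: k = √(I/A) = √(56 638 592 / 8 544) = 81.419 mm.

k_x ≈ 81.42 mm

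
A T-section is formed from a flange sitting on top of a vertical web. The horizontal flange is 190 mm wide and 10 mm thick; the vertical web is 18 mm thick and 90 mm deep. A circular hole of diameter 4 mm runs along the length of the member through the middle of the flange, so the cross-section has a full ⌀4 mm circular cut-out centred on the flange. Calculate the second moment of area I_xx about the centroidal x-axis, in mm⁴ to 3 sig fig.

Split into non-overlapping primitives; take the origin at the lower-left of the bounding box.
Flange: 190 × 10, A = 1 900 mm², y = 95 mm, Ī = 15 833 mm⁴.
Web: 18 × 90, A = 1 620 mm², y = 45 mm, Ī = 1 093 500 mm⁴.
Hole (subtracted): ⌀4, A = 12.566 mm², y = 95 mm, Ī = 12.566 mm⁴.
Centroid: ȳ = ΣA·y / ΣA = 71.906 mm.
Transfer each piece to the centroidal x-axis using Ī + A·d² with d = y − 71.906:
  flange: d = 23.094 mm → contributes +1 029 149 mm⁴
  web: d = -26.906 mm → contributes +2 266 288 mm⁴
  hole: d = 23.094 mm → contributes −6714.5 mm⁴
Total I = 3 288 722 mm⁴.

I_xx ≈ 3.29 × 10⁶ mm⁴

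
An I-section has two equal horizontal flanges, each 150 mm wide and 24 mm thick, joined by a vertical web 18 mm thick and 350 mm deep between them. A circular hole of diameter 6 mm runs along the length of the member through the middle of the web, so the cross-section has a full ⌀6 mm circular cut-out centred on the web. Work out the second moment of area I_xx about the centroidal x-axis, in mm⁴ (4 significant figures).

Treat the section as a set of non-overlapping primitives; coordinates are from the bounding-box lower-left.
Bottom flange: 150 × 24, A = 3 600 mm², y = 12 mm, Ī = 172 800 mm⁴.
Web: 18 × 350, A = 6 300 mm², y = 199 mm, Ī = 64 312 500 mm⁴.
Top flange: 150 × 24, A = 3 600 mm², y = 386 mm, Ī = 172 800 mm⁴.
Hole (subtracted): ⌀6, A = 28.2743 mm², y = 199 mm, Ī = 63.6173 mm⁴.
By symmetry the centroid is at mid-height, ȳ = 199 mm.
Transfer each piece to the centroidal x-axis using Ī + A·d² with d = y − 199:
  bottom flange: d = -187 mm → contributes +126 061 200 mm⁴
  web: d = 0 mm → contributes +64 312 500 mm⁴
  top flange: d = 187 mm → contributes +126 061 200 mm⁴
  hole: d = 0 mm → contributes −63.6173 mm⁴
Total I = 316 434 836 mm⁴.

I_xx ≈ 3.164 × 10⁸ mm⁴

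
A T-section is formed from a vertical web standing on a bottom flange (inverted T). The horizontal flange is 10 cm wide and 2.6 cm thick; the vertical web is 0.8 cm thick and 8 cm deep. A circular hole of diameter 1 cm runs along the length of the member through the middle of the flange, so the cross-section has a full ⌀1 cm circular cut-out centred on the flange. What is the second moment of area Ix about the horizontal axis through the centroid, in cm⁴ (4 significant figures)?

Decompose the section into non-overlapping parts with the origin at the bottom-left of its bounding rectangle.
Flange: 10 × 2.6, A = 26 cm², y = 1.3 cm, Ī = 14.6467 cm⁴.
Web: 0.8 × 8, A = 6.4 cm², y = 6.6 cm, Ī = 34.1333 cm⁴.
Hole (subtracted): ⌀1, A = 0.785398 cm², y = 1.3 cm, Ī = 0.0490874 cm⁴.
Centroid: ȳ = ΣA·y / ΣA = 2.37292 cm.
Transfer each piece to the horizontal axis through the centroid using Ī + A·d² with d = y − 2.37292:
  flange: d = -1.07292 cm → contributes +44.5769 cm⁴
  web: d = 4.22708 cm → contributes +148.49 cm⁴
  hole: d = -1.07292 cm → contributes −0.953208 cm⁴
Total I = 192.113 cm⁴.

Ix ≈ 192.1 cm⁴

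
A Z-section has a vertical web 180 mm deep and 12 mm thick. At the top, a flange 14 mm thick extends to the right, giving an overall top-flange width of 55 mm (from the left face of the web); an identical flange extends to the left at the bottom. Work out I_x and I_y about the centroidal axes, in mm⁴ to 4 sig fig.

Break the section into simple shapes (no overlaps), measuring from the bottom-left corner of the bounding box.
Web: 12 × 180, A = 2 160 mm², y = 90 mm, Ī = 5 832 000 mm⁴.
Top flange (beyond web): 43 × 14, A = 602 mm², y = 173 mm, Ī = 9832.67 mm⁴.
Bottom flange (beyond web): 43 × 14, A = 602 mm², y = 7 mm, Ī = 9832.67 mm⁴.
Centroid: ȳ = ΣA·y / ΣA = 90 mm.
Transfer each piece to the centroidal x-axis using Ī + A·d² with d = y − 90:
  web: d = 0 mm → contributes +5 832 000 mm⁴
  top flange (beyond web): d = 83 mm → contributes +4 157 011 mm⁴
  bottom flange (beyond web): d = -83 mm → contributes +4 157 011 mm⁴
Total I = 14 146 021 mm⁴.
For the y-axis: x̄ = 49 mm.
Repeating about the centroidal y-axis gives I_y = 1 121 961 mm⁴.

I_x ≈ 1.415 × 10⁷ mm⁴, I_y ≈ 1.122 × 10⁶ mm⁴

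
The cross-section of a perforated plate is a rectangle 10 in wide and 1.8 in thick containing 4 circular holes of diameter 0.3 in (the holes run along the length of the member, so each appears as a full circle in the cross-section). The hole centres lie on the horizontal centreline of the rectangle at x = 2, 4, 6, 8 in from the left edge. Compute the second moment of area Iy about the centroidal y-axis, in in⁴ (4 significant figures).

Treat the section as a set of non-overlapping primitives; coordinates are from the bounding-box lower-left.
Plate: 10 × 1.8, A = 18 in², x = 5 in, Ī = 150 in⁴.
Hole 1 (subtracted): ⌀0.3, A = 0.0706858 in², x = 2 in, Ī = 0.000397608 in⁴.
Hole 2 (subtracted): ⌀0.3, A = 0.0706858 in², x = 4 in, Ī = 0.000397608 in⁴.
Hole 3 (subtracted): ⌀0.3, A = 0.0706858 in², x = 6 in, Ī = 0.000397608 in⁴.
Hole 4 (subtracted): ⌀0.3, A = 0.0706858 in², x = 8 in, Ī = 0.000397608 in⁴.
By symmetry the centroid is at mid-width, x̄ = 5 in.
Transfer each piece to the centroidal y-axis using Ī + A·d² with d = x − 5:
  plate: d = 0 in → contributes +150 in⁴
  hole 1: d = -3 in → contributes −0.63657 in⁴
  hole 2: d = -1 in → contributes −0.0710834 in⁴
  hole 3: d = 1 in → contributes −0.0710834 in⁴
  hole 4: d = 3 in → contributes −0.63657 in⁴
Total I = 148.585 in⁴.

Iy ≈ 148.6 in⁴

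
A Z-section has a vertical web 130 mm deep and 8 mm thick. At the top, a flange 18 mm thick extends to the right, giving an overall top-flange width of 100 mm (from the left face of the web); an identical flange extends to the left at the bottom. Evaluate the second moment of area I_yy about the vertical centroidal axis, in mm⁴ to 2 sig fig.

I_yy ≈ 1.1 × 10⁷ mm⁴

Break the section into simple shapes (no overlaps), measuring from the bottom-left corner of the bounding box.
Web: 8 × 130, A = 1 040 mm², x = 96 mm, Ī = 5 547 mm⁴.
Top flange (beyond web): 92 × 18, A = 1 656 mm², x = 146 mm, Ī = 1 168 032 mm⁴.
Bottom flange (beyond web): 92 × 18, A = 1 656 mm², x = 46 mm, Ī = 1 168 032 mm⁴.
Centroid: x̄ = ΣA·x / ΣA = 96 mm.
Transfer each piece to the vertical centroidal axis using Ī + A·d² with d = x − 96:
  web: d = 0 mm → contributes +5 547 mm⁴
  top flange (beyond web): d = 50 mm → contributes +5 308 032 mm⁴
  bottom flange (beyond web): d = -50 mm → contributes +5 308 032 mm⁴
Total I = 10 621 611 mm⁴.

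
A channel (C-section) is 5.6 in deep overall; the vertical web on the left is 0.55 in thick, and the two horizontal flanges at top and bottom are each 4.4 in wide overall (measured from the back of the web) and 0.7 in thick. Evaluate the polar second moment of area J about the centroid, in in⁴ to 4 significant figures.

J ≈ 56.84 in⁴

Split into non-overlapping primitives; take the origin at the lower-left of the bounding box.
Web: 0.55 × 5.6, A = 3.08 in², y = 2.8 in, Ī = 8.04907 in⁴.
Top flange (beyond web): 3.85 × 0.7, A = 2.695 in², y = 5.25 in, Ī = 0.110046 in⁴.
Bottom flange (beyond web): 3.85 × 0.7, A = 2.695 in², y = 0.35 in, Ī = 0.110046 in⁴.
By symmetry the centroid is at mid-height, ȳ = 2.8 in.
Transfer each piece to the centroidal x-axis using Ī + A·d² with d = y − 2.8:
  web: d = 0 in → contributes +8.04907 in⁴
  top flange (beyond web): d = 2.45 in → contributes +16.2868 in⁴
  bottom flange (beyond web): d = -2.45 in → contributes +16.2868 in⁴
Total I = 40.6226 in⁴.
For the y-axis: x̄ = 1.675 in.
Repeating about the centroidal y-axis gives I_y = 16.2218 in⁴.
Polar second moment: J = I_x + I_y = 56.8444 in⁴.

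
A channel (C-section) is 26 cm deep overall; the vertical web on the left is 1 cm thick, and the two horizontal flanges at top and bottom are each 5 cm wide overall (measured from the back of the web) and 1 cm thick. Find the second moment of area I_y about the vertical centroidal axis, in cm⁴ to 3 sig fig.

Decompose the section into non-overlapping parts with the origin at the bottom-left of its bounding rectangle.
Web: 1 × 26, A = 26 cm², x = 0.5 cm, Ī = 2.1667 cm⁴.
Top flange (beyond web): 4 × 1, A = 4 cm², x = 3 cm, Ī = 5.3333 cm⁴.
Bottom flange (beyond web): 4 × 1, A = 4 cm², x = 3 cm, Ī = 5.3333 cm⁴.
Centroid: x̄ = ΣA·x / ΣA = 1.0882 cm.
Transfer each piece to the vertical centroidal axis using Ī + A·d² with d = x − 1.0882:
  web: d = -0.58824 cm → contributes +11.163 cm⁴
  top flange (beyond web): d = 1.9118 cm → contributes +19.953 cm⁴
  bottom flange (beyond web): d = 1.9118 cm → contributes +19.953 cm⁴
Total I = 51.069 cm⁴.

I_y ≈ 51.1 cm⁴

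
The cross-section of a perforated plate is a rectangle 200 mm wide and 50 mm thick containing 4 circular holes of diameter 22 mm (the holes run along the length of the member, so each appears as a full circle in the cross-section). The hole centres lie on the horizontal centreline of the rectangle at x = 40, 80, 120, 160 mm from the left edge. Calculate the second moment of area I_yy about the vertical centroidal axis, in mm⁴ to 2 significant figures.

Treat the section as a set of non-overlapping primitives; coordinates are from the bounding-box lower-left.
Plate: 200 × 50, A = 10 000 mm², x = 100 mm, Ī = 33 333 333 mm⁴.
Hole 1 (subtracted): ⌀22, A = 380.1 mm², x = 40 mm, Ī = 11 499 mm⁴.
Hole 2 (subtracted): ⌀22, A = 380.1 mm², x = 80 mm, Ī = 11 499 mm⁴.
Hole 3 (subtracted): ⌀22, A = 380.1 mm², x = 120 mm, Ī = 11 499 mm⁴.
Hole 4 (subtracted): ⌀22, A = 380.1 mm², x = 160 mm, Ī = 11 499 mm⁴.
By symmetry the centroid is at mid-width, x̄ = 100 mm.
Transfer each piece to the vertical centroidal axis using Ī + A·d² with d = x − 100:
  plate: d = 0 mm → contributes +33 333 333 mm⁴
  hole 1: d = -60 mm → contributes −1 379 977 mm⁴
  hole 2: d = -20 mm → contributes −163 552 mm⁴
  hole 3: d = 20 mm → contributes −163 552 mm⁴
  hole 4: d = 60 mm → contributes −1 379 977 mm⁴
Total I = 30 246 276 mm⁴.

I_yy ≈ 3.0 × 10⁷ mm⁴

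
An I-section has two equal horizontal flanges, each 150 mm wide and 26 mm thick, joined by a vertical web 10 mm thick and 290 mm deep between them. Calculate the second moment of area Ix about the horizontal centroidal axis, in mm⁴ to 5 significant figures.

Ix ≈ 2.1548 × 10⁸ mm⁴

Decompose the section into non-overlapping parts with the origin at the bottom-left of its bounding rectangle.
Bottom flange: 150 × 26, A = 3 900 mm², y = 13 mm, Ī = 219 700 mm⁴.
Web: 10 × 290, A = 2 900 mm², y = 171 mm, Ī = 20 324 167 mm⁴.
Top flange: 150 × 26, A = 3 900 mm², y = 329 mm, Ī = 219 700 mm⁴.
By symmetry the centroid is at mid-height, ȳ = 171 mm.
Transfer each piece to the horizontal centroidal axis using Ī + A·d² with d = y − 171:
  bottom flange: d = -158 mm → contributes +97 579 300 mm⁴
  web: d = 0 mm → contributes +20 324 167 mm⁴
  top flange: d = 158 mm → contributes +97 579 300 mm⁴
Total I = 215 482 767 mm⁴.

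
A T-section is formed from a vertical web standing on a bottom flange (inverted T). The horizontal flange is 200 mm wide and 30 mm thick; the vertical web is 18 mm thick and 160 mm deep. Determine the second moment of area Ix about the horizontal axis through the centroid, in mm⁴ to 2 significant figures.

Ix ≈ 2.4 × 10⁷ mm⁴

Split into non-overlapping primitives; take the origin at the lower-left of the bounding box.
Flange: 200 × 30, A = 6 000 mm², y = 15 mm, Ī = 450 000 mm⁴.
Web: 18 × 160, A = 2 880 mm², y = 110 mm, Ī = 6 144 000 mm⁴.
Centroid: ȳ = ΣA·y / ΣA = 45.81 mm.
Transfer each piece to the horizontal axis through the centroid using Ī + A·d² with d = y − 45.81:
  flange: d = -30.81 mm → contributes +6 145 836 mm⁴
  web: d = 64.19 mm → contributes +18 010 326 mm⁴
Total I = 24 156 162 mm⁴.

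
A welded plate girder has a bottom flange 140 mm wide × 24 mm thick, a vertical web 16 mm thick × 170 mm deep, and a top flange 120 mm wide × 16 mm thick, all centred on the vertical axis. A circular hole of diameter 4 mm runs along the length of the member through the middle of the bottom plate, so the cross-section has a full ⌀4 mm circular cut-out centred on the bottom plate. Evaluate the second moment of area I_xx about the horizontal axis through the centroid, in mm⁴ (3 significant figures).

Split into non-overlapping primitives; take the origin at the lower-left of the bounding box.
Bottom plate: 140 × 24, A = 3 360 mm², y = 12 mm, Ī = 161 280 mm⁴.
Web plate: 16 × 170, A = 2 720 mm², y = 109 mm, Ī = 6 550 667 mm⁴.
Top plate: 120 × 16, A = 1 920 mm², y = 202 mm, Ī = 40 960 mm⁴.
Hole (subtracted): ⌀4, A = 12.566 mm², y = 12 mm, Ī = 12.566 mm⁴.
Centroid: ȳ = ΣA·y / ΣA = 90.704 mm.
Transfer each piece to the horizontal axis through the centroid using Ī + A·d² with d = y − 90.704:
  bottom plate: d = -78.704 mm → contributes +20 973 997 mm⁴
  web plate: d = 18.296 mm → contributes +7 461 206 mm⁴
  top plate: d = 111.3 mm → contributes +23 823 775 mm⁴
  hole: d = -78.704 mm → contributes −77 852 mm⁴
Total I = 52 181 126 mm⁴.

I_xx ≈ 5.22 × 10⁷ mm⁴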